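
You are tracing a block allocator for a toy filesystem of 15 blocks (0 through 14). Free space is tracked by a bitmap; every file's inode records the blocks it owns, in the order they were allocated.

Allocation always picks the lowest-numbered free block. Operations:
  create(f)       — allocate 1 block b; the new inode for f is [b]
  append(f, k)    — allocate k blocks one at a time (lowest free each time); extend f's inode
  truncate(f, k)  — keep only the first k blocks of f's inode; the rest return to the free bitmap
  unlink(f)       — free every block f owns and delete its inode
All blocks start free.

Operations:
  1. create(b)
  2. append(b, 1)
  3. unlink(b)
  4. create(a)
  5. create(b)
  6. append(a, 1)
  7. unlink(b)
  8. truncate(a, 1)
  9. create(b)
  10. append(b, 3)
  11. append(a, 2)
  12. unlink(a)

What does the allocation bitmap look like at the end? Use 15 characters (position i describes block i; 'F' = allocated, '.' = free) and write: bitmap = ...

bitmap = .FFFF..........

create(b): bitmap=F.............. | b=[0]
append(b, 1): bitmap=FF............. | b=[0, 1]
unlink(b): bitmap=............... | 
create(a): bitmap=F.............. | a=[0]
create(b): bitmap=FF............. | a=[0] b=[1]
append(a, 1): bitmap=FFF............ | a=[0, 2] b=[1]
unlink(b): bitmap=F.F............ | a=[0, 2]
truncate(a, 1): bitmap=F.............. | a=[0]
create(b): bitmap=FF............. | a=[0] b=[1]
append(b, 3): bitmap=FFFFF.......... | a=[0] b=[1, 2, 3, 4]
append(a, 2): bitmap=FFFFFFF........ | a=[0, 5, 6] b=[1, 2, 3, 4]
unlink(a): bitmap=.FFFF.......... | b=[1, 2, 3, 4]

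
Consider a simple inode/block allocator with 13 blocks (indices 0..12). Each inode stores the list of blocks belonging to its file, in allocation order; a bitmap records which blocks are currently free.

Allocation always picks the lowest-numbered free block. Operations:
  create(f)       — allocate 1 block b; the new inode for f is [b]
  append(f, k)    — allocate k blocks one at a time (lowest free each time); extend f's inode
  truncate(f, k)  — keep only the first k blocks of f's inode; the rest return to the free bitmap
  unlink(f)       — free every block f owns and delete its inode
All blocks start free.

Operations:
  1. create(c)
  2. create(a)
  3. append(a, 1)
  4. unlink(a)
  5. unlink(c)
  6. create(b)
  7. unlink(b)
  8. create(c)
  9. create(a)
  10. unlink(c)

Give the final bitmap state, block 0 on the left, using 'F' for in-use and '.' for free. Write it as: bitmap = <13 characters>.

bitmap = .F...........

after create(c) → c:[0]  free=[F............]
after create(a) → a:[1], c:[0]  free=[FF...........]
after append(a, 1) → a:[1, 2], c:[0]  free=[FFF..........]
after unlink(a) → c:[0]  free=[F............]
after unlink(c) →   free=[.............]
after create(b) → b:[0]  free=[F............]
after unlink(b) →   free=[.............]
after create(c) → c:[0]  free=[F............]
after create(a) → a:[1], c:[0]  free=[FF...........]
after unlink(c) → a:[1]  free=[.F...........]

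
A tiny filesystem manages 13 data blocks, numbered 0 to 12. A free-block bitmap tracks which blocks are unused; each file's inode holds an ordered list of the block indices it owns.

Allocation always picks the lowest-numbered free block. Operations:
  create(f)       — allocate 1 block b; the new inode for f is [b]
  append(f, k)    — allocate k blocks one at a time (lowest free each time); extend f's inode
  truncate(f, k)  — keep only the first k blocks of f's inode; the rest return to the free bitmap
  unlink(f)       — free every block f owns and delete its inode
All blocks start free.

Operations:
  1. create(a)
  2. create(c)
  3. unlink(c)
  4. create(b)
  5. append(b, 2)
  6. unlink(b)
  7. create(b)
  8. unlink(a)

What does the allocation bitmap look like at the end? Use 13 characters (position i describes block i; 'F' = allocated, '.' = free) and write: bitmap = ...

after create(a) → a:[0]  free=[F............]
after create(c) → a:[0], c:[1]  free=[FF...........]
after unlink(c) → a:[0]  free=[F............]
after create(b) → a:[0], b:[1]  free=[FF...........]
after append(b, 2) → a:[0], b:[1, 2, 3]  free=[FFFF.........]
after unlink(b) → a:[0]  free=[F............]
after create(b) → a:[0], b:[1]  free=[FF...........]
after unlink(a) → b:[1]  free=[.F...........]

bitmap = .F...........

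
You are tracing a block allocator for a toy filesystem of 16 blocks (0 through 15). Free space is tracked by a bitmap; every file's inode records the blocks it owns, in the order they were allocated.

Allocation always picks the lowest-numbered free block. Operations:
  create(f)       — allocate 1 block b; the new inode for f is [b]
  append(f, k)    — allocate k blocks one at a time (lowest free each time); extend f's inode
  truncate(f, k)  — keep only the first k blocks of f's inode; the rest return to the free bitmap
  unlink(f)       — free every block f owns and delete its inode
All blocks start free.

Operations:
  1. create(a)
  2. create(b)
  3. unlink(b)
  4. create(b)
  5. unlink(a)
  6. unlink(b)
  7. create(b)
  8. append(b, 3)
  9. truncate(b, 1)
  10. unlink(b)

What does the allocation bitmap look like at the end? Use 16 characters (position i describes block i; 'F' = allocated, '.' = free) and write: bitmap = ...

after create(a) → a:[0]  free=[F...............]
after create(b) → a:[0], b:[1]  free=[FF..............]
after unlink(b) → a:[0]  free=[F...............]
after create(b) → a:[0], b:[1]  free=[FF..............]
after unlink(a) → b:[1]  free=[.F..............]
after unlink(b) →   free=[................]
after create(b) → b:[0]  free=[F...............]
after append(b, 3) → b:[0, 1, 2, 3]  free=[FFFF............]
after truncate(b, 1) → b:[0]  free=[F...............]
after unlink(b) →   free=[................]

bitmap = ................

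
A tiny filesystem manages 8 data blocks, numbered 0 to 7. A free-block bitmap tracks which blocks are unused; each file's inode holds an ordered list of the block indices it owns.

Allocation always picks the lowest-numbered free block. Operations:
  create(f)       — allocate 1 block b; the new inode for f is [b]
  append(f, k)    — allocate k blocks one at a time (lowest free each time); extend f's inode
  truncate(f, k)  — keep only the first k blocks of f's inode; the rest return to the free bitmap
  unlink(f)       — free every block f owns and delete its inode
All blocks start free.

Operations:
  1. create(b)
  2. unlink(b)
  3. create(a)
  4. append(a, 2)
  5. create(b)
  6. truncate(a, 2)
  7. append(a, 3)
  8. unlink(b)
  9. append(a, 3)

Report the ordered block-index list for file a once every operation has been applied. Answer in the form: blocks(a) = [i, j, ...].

blocks(a) = [0, 1, 2, 4, 5, 3, 6, 7]

after create(b) → b:[0]  free=[F.......]
after unlink(b) →   free=[........]
after create(a) → a:[0]  free=[F.......]
after append(a, 2) → a:[0, 1, 2]  free=[FFF.....]
after create(b) → a:[0, 1, 2], b:[3]  free=[FFFF....]
after truncate(a, 2) → a:[0, 1], b:[3]  free=[FF.F....]
after append(a, 3) → a:[0, 1, 2, 4, 5], b:[3]  free=[FFFFFF..]
after unlink(b) → a:[0, 1, 2, 4, 5]  free=[FFF.FF..]
after append(a, 3) → a:[0, 1, 2, 4, 5, 3, 6, 7]  free=[FFFFFFFF]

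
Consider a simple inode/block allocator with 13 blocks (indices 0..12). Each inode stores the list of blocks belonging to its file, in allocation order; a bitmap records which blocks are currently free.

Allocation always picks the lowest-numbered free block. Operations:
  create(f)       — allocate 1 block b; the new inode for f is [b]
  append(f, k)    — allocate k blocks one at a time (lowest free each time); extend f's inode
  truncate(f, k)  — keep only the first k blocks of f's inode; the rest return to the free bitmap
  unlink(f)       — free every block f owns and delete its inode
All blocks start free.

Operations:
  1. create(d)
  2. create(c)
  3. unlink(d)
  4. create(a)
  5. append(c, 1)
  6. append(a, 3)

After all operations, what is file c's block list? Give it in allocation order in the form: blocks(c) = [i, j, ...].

blocks(c) = [1, 2]

[1] create(d) — d=0 (map F............)
[2] create(c) — c=1 d=0 (map FF...........)
[3] unlink(d) — c=1 (map .F...........)
[4] create(a) — a=0 c=1 (map FF...........)
[5] append(c, 1) — a=0 c=1,2 (map FFF..........)
[6] append(a, 3) — a=0,3,4,5 c=1,2 (map FFFFFF.......)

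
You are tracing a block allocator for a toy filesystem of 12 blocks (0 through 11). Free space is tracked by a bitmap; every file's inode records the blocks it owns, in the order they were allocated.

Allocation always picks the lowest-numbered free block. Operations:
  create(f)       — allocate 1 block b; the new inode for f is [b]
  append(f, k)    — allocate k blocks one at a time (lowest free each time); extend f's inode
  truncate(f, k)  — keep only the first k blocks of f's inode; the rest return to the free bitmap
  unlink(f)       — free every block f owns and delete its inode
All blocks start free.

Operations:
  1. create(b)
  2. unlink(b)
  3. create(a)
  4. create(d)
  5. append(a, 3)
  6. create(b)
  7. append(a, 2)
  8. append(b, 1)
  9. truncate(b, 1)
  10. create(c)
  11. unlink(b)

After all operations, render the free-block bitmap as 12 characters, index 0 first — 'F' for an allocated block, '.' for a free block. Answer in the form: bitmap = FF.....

bitmap = FFFFF.FFF...

after create(b) → b:[0]  free=[F...........]
after unlink(b) →   free=[............]
after create(a) → a:[0]  free=[F...........]
after create(d) → a:[0], d:[1]  free=[FF..........]
after append(a, 3) → a:[0, 2, 3, 4], d:[1]  free=[FFFFF.......]
after create(b) → a:[0, 2, 3, 4], b:[5], d:[1]  free=[FFFFFF......]
after append(a, 2) → a:[0, 2, 3, 4, 6, 7], b:[5], d:[1]  free=[FFFFFFFF....]
after append(b, 1) → a:[0, 2, 3, 4, 6, 7], b:[5, 8], d:[1]  free=[FFFFFFFFF...]
after truncate(b, 1) → a:[0, 2, 3, 4, 6, 7], b:[5], d:[1]  free=[FFFFFFFF....]
after create(c) → a:[0, 2, 3, 4, 6, 7], b:[5], c:[8], d:[1]  free=[FFFFFFFFF...]
after unlink(b) → a:[0, 2, 3, 4, 6, 7], c:[8], d:[1]  free=[FFFFF.FFF...]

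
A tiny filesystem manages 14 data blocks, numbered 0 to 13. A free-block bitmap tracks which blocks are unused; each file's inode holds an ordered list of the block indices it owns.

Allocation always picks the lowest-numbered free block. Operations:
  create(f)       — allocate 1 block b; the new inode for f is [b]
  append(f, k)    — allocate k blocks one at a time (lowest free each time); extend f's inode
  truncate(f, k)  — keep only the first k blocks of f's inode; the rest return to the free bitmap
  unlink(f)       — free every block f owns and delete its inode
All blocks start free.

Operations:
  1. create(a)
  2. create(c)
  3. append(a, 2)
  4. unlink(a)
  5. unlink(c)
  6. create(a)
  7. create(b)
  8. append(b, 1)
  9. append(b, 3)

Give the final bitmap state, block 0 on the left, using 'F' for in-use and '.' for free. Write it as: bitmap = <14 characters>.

bitmap = FFFFFF........

  1. create(a)  ⇒  F.............  {a→[0]}
  2. create(c)  ⇒  FF............  {a→[0]; c→[1]}
  3. append(a, 2)  ⇒  FFFF..........  {a→[0, 2, 3]; c→[1]}
  4. unlink(a)  ⇒  .F............  {c→[1]}
  5. unlink(c)  ⇒  ..............  {}
  6. create(a)  ⇒  F.............  {a→[0]}
  7. create(b)  ⇒  FF............  {a→[0]; b→[1]}
  8. append(b, 1)  ⇒  FFF...........  {a→[0]; b→[1, 2]}
  9. append(b, 3)  ⇒  FFFFFF........  {a→[0]; b→[1, 2, 3, 4, 5]}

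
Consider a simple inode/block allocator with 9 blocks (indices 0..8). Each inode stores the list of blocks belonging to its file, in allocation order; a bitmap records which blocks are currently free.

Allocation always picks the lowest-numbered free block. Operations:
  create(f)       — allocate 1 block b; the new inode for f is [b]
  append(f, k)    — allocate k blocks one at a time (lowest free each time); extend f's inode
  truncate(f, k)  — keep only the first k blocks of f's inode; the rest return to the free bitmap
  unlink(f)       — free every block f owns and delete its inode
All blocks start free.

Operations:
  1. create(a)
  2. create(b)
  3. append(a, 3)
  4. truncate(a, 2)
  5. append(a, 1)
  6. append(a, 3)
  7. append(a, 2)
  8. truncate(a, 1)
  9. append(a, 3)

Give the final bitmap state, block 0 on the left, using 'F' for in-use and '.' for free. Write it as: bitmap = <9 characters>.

bitmap = FFFFF....

  1. create(a)  ⇒  F........  {a→[0]}
  2. create(b)  ⇒  FF.......  {a→[0]; b→[1]}
  3. append(a, 3)  ⇒  FFFFF....  {a→[0, 2, 3, 4]; b→[1]}
  4. truncate(a, 2)  ⇒  FFF......  {a→[0, 2]; b→[1]}
  5. append(a, 1)  ⇒  FFFF.....  {a→[0, 2, 3]; b→[1]}
  6. append(a, 3)  ⇒  FFFFFFF..  {a→[0, 2, 3, 4, 5, 6]; b→[1]}
  7. append(a, 2)  ⇒  FFFFFFFFF  {a→[0, 2, 3, 4, 5, 6, 7, 8]; b→[1]}
  8. truncate(a, 1)  ⇒  FF.......  {a→[0]; b→[1]}
  9. append(a, 3)  ⇒  FFFFF....  {a→[0, 2, 3, 4]; b→[1]}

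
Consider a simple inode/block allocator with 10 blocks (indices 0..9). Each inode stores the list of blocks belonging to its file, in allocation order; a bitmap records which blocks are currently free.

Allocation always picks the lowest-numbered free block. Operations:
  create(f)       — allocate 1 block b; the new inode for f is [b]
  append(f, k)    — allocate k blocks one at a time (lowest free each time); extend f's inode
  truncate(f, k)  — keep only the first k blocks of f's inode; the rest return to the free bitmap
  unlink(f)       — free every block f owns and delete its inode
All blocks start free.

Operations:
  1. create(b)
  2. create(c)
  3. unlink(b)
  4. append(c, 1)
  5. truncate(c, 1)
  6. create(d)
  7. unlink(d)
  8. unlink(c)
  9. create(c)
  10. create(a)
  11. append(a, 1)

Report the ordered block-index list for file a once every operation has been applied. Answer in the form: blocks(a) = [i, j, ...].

blocks(a) = [1, 2]

after create(b) → b:[0]  free=[F.........]
after create(c) → b:[0], c:[1]  free=[FF........]
after unlink(b) → c:[1]  free=[.F........]
after append(c, 1) → c:[1, 0]  free=[FF........]
after truncate(c, 1) → c:[1]  free=[.F........]
after create(d) → c:[1], d:[0]  free=[FF........]
after unlink(d) → c:[1]  free=[.F........]
after unlink(c) →   free=[..........]
after create(c) → c:[0]  free=[F.........]
after create(a) → a:[1], c:[0]  free=[FF........]
after append(a, 1) → a:[1, 2], c:[0]  free=[FFF.......]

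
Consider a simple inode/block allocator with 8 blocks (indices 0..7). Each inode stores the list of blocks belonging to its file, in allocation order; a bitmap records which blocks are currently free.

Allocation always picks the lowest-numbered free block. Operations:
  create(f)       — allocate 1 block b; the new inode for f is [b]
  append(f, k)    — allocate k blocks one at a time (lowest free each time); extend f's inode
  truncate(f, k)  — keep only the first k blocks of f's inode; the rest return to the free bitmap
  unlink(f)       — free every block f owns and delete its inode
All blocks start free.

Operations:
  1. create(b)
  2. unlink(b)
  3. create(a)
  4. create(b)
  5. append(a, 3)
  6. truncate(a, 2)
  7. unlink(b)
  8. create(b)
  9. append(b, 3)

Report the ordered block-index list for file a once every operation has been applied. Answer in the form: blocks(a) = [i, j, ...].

  1. create(b)  ⇒  F.......  {b→[0]}
  2. unlink(b)  ⇒  ........  {}
  3. create(a)  ⇒  F.......  {a→[0]}
  4. create(b)  ⇒  FF......  {a→[0]; b→[1]}
  5. append(a, 3)  ⇒  FFFFF...  {a→[0, 2, 3, 4]; b→[1]}
  6. truncate(a, 2)  ⇒  FFF.....  {a→[0, 2]; b→[1]}
  7. unlink(b)  ⇒  F.F.....  {a→[0, 2]}
  8. create(b)  ⇒  FFF.....  {a→[0, 2]; b→[1]}
  9. append(b, 3)  ⇒  FFFFFF..  {a→[0, 2]; b→[1, 3, 4, 5]}

blocks(a) = [0, 2]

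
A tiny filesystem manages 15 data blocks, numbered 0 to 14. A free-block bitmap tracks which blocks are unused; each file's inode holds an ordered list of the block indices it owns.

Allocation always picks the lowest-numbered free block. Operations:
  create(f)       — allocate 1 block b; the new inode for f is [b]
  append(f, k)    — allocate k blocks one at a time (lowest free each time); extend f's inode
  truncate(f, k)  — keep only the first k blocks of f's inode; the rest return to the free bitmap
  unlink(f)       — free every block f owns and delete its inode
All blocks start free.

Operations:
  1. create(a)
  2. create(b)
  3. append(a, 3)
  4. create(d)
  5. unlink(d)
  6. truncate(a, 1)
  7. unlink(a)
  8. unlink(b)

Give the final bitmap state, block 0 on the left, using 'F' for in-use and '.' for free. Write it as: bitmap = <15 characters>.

bitmap = ...............

after create(a) → a:[0]  free=[F..............]
after create(b) → a:[0], b:[1]  free=[FF.............]
after append(a, 3) → a:[0, 2, 3, 4], b:[1]  free=[FFFFF..........]
after create(d) → a:[0, 2, 3, 4], b:[1], d:[5]  free=[FFFFFF.........]
after unlink(d) → a:[0, 2, 3, 4], b:[1]  free=[FFFFF..........]
after truncate(a, 1) → a:[0], b:[1]  free=[FF.............]
after unlink(a) → b:[1]  free=[.F.............]
after unlink(b) →   free=[...............]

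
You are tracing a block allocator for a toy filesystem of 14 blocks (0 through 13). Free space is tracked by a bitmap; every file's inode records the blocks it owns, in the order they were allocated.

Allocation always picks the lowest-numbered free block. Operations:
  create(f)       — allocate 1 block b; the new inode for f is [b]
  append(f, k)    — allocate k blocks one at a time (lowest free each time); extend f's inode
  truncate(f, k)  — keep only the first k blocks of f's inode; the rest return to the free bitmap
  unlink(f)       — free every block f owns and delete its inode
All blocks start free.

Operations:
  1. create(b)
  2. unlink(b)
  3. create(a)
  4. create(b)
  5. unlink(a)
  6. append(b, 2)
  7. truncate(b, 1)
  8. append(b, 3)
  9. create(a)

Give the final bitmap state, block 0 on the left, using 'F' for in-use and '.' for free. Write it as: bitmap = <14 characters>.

[1] create(b) — b=0 (map F.............)
[2] unlink(b) —  (map ..............)
[3] create(a) — a=0 (map F.............)
[4] create(b) — a=0 b=1 (map FF............)
[5] unlink(a) — b=1 (map .F............)
[6] append(b, 2) — b=1,0,2 (map FFF...........)
[7] truncate(b, 1) — b=1 (map .F............)
[8] append(b, 3) — b=1,0,2,3 (map FFFF..........)
[9] create(a) — a=4 b=1,0,2,3 (map FFFFF.........)

bitmap = FFFFF.........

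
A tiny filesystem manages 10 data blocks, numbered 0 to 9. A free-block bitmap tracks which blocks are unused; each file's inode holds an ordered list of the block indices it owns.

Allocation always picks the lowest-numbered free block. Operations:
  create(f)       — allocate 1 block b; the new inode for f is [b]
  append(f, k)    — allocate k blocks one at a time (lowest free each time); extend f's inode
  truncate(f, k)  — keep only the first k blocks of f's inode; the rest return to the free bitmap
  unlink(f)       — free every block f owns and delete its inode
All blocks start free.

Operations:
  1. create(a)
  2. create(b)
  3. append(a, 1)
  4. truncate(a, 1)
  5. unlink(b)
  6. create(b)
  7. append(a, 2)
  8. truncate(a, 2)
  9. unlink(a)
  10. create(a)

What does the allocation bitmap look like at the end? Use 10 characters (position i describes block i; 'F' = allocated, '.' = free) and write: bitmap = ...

bitmap = FF........

  1. create(a)  ⇒  F.........  {a→[0]}
  2. create(b)  ⇒  FF........  {a→[0]; b→[1]}
  3. append(a, 1)  ⇒  FFF.......  {a→[0, 2]; b→[1]}
  4. truncate(a, 1)  ⇒  FF........  {a→[0]; b→[1]}
  5. unlink(b)  ⇒  F.........  {a→[0]}
  6. create(b)  ⇒  FF........  {a→[0]; b→[1]}
  7. append(a, 2)  ⇒  FFFF......  {a→[0, 2, 3]; b→[1]}
  8. truncate(a, 2)  ⇒  FFF.......  {a→[0, 2]; b→[1]}
  9. unlink(a)  ⇒  .F........  {b→[1]}
  10. create(a)  ⇒  FF........  {a→[0]; b→[1]}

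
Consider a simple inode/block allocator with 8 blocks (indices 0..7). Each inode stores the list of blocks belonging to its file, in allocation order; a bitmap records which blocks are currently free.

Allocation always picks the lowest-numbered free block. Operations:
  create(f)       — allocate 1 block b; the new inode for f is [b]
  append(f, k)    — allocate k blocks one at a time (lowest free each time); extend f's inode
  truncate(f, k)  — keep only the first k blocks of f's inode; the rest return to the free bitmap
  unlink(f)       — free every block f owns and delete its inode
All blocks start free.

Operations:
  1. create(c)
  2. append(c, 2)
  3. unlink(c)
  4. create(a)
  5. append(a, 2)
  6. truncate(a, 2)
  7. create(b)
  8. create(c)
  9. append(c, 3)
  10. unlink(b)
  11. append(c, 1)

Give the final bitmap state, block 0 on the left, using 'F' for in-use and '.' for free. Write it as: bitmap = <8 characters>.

bitmap = FFFFFFF.

after create(c) → c:[0]  free=[F.......]
after append(c, 2) → c:[0, 1, 2]  free=[FFF.....]
after unlink(c) →   free=[........]
after create(a) → a:[0]  free=[F.......]
after append(a, 2) → a:[0, 1, 2]  free=[FFF.....]
after truncate(a, 2) → a:[0, 1]  free=[FF......]
after create(b) → a:[0, 1], b:[2]  free=[FFF.....]
after create(c) → a:[0, 1], b:[2], c:[3]  free=[FFFF....]
after append(c, 3) → a:[0, 1], b:[2], c:[3, 4, 5, 6]  free=[FFFFFFF.]
after unlink(b) → a:[0, 1], c:[3, 4, 5, 6]  free=[FF.FFFF.]
after append(c, 1) → a:[0, 1], c:[3, 4, 5, 6, 2]  free=[FFFFFFF.]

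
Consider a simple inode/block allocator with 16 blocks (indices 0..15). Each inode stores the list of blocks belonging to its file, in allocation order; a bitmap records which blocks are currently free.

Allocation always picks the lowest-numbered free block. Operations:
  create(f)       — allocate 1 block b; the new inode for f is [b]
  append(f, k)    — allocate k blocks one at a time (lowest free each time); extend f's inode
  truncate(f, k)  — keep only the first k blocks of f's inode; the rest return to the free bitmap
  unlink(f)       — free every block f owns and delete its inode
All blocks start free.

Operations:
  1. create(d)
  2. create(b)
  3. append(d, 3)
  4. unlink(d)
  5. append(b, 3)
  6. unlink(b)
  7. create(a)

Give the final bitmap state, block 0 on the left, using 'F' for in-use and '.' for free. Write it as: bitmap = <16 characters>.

bitmap = F...............

create(d): bitmap=F............... | d=[0]
create(b): bitmap=FF.............. | b=[1] d=[0]
append(d, 3): bitmap=FFFFF........... | b=[1] d=[0, 2, 3, 4]
unlink(d): bitmap=.F.............. | b=[1]
append(b, 3): bitmap=FFFF............ | b=[1, 0, 2, 3]
unlink(b): bitmap=................ | 
create(a): bitmap=F............... | a=[0]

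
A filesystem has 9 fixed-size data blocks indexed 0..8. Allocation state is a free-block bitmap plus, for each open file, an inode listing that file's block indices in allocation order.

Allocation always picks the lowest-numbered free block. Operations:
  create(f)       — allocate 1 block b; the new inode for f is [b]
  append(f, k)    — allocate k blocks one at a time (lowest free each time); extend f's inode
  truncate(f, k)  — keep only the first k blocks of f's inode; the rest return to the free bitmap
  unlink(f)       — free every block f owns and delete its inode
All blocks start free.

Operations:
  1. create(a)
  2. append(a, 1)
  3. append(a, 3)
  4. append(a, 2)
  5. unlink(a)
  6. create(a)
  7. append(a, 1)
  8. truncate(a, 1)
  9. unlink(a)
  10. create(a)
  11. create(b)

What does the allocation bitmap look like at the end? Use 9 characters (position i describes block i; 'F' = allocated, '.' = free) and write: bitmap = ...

bitmap = FF.......

[1] create(a) — a=0 (map F........)
[2] append(a, 1) — a=0,1 (map FF.......)
[3] append(a, 3) — a=0,1,2,3,4 (map FFFFF....)
[4] append(a, 2) — a=0,1,2,3,4,5,6 (map FFFFFFF..)
[5] unlink(a) —  (map .........)
[6] create(a) — a=0 (map F........)
[7] append(a, 1) — a=0,1 (map FF.......)
[8] truncate(a, 1) — a=0 (map F........)
[9] unlink(a) —  (map .........)
[10] create(a) — a=0 (map F........)
[11] create(b) — a=0 b=1 (map FF.......)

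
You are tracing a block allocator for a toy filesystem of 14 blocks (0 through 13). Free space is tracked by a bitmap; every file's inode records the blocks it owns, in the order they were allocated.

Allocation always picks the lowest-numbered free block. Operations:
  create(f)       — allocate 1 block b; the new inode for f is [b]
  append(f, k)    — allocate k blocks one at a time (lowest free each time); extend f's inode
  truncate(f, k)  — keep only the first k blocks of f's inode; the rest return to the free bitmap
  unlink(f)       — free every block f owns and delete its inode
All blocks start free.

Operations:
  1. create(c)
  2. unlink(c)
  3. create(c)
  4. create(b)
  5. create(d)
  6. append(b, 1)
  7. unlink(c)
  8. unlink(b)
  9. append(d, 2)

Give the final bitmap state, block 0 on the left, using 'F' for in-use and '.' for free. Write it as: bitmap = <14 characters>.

  1. create(c)  ⇒  F.............  {c→[0]}
  2. unlink(c)  ⇒  ..............  {}
  3. create(c)  ⇒  F.............  {c→[0]}
  4. create(b)  ⇒  FF............  {b→[1]; c→[0]}
  5. create(d)  ⇒  FFF...........  {b→[1]; c→[0]; d→[2]}
  6. append(b, 1)  ⇒  FFFF..........  {b→[1, 3]; c→[0]; d→[2]}
  7. unlink(c)  ⇒  .FFF..........  {b→[1, 3]; d→[2]}
  8. unlink(b)  ⇒  ..F...........  {d→[2]}
  9. append(d, 2)  ⇒  FFF...........  {d→[2, 0, 1]}

bitmap = FFF...........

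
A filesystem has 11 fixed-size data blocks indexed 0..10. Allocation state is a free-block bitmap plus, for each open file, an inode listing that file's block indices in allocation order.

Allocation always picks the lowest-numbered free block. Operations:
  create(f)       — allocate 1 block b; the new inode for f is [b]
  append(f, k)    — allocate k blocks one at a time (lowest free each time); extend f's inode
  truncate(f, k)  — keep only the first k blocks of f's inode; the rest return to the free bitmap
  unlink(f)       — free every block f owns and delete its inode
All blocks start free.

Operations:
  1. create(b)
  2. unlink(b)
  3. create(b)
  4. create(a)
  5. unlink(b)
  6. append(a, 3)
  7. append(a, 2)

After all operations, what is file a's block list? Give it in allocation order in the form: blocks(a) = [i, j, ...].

  1. create(b)  ⇒  F..........  {b→[0]}
  2. unlink(b)  ⇒  ...........  {}
  3. create(b)  ⇒  F..........  {b→[0]}
  4. create(a)  ⇒  FF.........  {a→[1]; b→[0]}
  5. unlink(b)  ⇒  .F.........  {a→[1]}
  6. append(a, 3)  ⇒  FFFF.......  {a→[1, 0, 2, 3]}
  7. append(a, 2)  ⇒  FFFFFF.....  {a→[1, 0, 2, 3, 4, 5]}

blocks(a) = [1, 0, 2, 3, 4, 5]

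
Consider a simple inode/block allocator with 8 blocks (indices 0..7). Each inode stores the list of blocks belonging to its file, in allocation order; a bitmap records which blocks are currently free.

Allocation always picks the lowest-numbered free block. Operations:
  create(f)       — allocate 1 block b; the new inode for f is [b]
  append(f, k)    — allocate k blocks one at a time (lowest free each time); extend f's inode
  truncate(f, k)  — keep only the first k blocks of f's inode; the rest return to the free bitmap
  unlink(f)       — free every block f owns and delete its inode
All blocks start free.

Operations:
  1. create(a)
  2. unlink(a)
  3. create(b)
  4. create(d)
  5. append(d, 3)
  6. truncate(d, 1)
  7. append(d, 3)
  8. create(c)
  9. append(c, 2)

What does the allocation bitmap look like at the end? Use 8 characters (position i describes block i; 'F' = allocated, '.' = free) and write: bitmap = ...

bitmap = FFFFFFFF

create(a): bitmap=F....... | a=[0]
unlink(a): bitmap=........ | 
create(b): bitmap=F....... | b=[0]
create(d): bitmap=FF...... | b=[0] d=[1]
append(d, 3): bitmap=FFFFF... | b=[0] d=[1, 2, 3, 4]
truncate(d, 1): bitmap=FF...... | b=[0] d=[1]
append(d, 3): bitmap=FFFFF... | b=[0] d=[1, 2, 3, 4]
create(c): bitmap=FFFFFF.. | b=[0] c=[5] d=[1, 2, 3, 4]
append(c, 2): bitmap=FFFFFFFF | b=[0] c=[5, 6, 7] d=[1, 2, 3, 4]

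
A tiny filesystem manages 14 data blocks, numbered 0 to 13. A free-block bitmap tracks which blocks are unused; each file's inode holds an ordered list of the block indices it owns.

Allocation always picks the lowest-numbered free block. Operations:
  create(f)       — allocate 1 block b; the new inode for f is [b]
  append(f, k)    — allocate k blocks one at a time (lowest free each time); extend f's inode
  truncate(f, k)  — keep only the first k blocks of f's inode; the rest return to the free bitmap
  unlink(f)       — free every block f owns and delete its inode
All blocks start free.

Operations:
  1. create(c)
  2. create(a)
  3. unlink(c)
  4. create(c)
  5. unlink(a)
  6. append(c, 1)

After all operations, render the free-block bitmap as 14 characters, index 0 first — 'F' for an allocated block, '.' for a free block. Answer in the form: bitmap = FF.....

[1] create(c) — c=0 (map F.............)
[2] create(a) — a=1 c=0 (map FF............)
[3] unlink(c) — a=1 (map .F............)
[4] create(c) — a=1 c=0 (map FF............)
[5] unlink(a) — c=0 (map F.............)
[6] append(c, 1) — c=0,1 (map FF............)

bitmap = FF............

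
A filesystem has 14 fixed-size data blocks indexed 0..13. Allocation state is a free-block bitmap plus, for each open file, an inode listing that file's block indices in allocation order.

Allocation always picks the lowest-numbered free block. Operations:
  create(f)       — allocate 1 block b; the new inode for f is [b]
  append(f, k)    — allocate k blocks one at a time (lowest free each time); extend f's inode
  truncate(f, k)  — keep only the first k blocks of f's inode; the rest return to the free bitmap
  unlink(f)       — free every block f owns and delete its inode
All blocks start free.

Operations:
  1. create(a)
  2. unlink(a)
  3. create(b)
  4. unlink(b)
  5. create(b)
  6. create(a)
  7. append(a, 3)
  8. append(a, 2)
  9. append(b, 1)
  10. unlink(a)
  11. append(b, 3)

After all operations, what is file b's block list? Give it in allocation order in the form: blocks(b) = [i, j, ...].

blocks(b) = [0, 7, 1, 2, 3]

create(a): bitmap=F............. | a=[0]
unlink(a): bitmap=.............. | 
create(b): bitmap=F............. | b=[0]
unlink(b): bitmap=.............. | 
create(b): bitmap=F............. | b=[0]
create(a): bitmap=FF............ | a=[1] b=[0]
append(a, 3): bitmap=FFFFF......... | a=[1, 2, 3, 4] b=[0]
append(a, 2): bitmap=FFFFFFF....... | a=[1, 2, 3, 4, 5, 6] b=[0]
append(b, 1): bitmap=FFFFFFFF...... | a=[1, 2, 3, 4, 5, 6] b=[0, 7]
unlink(a): bitmap=F......F...... | b=[0, 7]
append(b, 3): bitmap=FFFF...F...... | b=[0, 7, 1, 2, 3]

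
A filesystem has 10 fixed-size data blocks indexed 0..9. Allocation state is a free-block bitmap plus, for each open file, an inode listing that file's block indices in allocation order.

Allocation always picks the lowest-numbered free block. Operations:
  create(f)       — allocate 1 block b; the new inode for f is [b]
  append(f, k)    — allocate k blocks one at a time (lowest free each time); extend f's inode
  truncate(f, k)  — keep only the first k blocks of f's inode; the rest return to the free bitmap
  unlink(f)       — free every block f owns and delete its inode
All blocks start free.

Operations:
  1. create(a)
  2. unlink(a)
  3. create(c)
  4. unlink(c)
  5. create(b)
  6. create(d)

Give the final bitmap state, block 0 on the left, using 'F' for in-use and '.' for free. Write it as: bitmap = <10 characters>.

bitmap = FF........

create(a): bitmap=F......... | a=[0]
unlink(a): bitmap=.......... | 
create(c): bitmap=F......... | c=[0]
unlink(c): bitmap=.......... | 
create(b): bitmap=F......... | b=[0]
create(d): bitmap=FF........ | b=[0] d=[1]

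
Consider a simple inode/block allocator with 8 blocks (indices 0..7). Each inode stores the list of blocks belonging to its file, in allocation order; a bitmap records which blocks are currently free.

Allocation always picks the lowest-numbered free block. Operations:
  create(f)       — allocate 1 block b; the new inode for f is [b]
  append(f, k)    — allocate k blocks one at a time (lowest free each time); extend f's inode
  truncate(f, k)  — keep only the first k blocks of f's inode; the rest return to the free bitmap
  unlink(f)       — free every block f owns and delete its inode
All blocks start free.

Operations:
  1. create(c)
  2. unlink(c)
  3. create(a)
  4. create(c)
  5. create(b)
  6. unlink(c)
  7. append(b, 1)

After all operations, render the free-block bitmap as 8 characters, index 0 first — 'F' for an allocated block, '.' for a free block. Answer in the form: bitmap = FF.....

bitmap = FFF.....

  1. create(c)  ⇒  F.......  {c→[0]}
  2. unlink(c)  ⇒  ........  {}
  3. create(a)  ⇒  F.......  {a→[0]}
  4. create(c)  ⇒  FF......  {a→[0]; c→[1]}
  5. create(b)  ⇒  FFF.....  {a→[0]; b→[2]; c→[1]}
  6. unlink(c)  ⇒  F.F.....  {a→[0]; b→[2]}
  7. append(b, 1)  ⇒  FFF.....  {a→[0]; b→[2, 1]}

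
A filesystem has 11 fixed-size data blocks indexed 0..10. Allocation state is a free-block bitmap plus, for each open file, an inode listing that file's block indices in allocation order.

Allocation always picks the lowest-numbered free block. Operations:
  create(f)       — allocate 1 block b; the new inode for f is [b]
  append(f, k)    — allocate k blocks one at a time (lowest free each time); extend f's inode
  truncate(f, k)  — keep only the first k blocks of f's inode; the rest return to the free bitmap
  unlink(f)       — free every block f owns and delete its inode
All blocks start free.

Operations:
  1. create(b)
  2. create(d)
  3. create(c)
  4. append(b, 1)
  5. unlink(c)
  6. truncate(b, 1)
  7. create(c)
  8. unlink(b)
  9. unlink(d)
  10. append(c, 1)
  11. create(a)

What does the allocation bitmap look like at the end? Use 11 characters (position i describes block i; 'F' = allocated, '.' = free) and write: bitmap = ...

bitmap = FFF........

after create(b) → b:[0]  free=[F..........]
after create(d) → b:[0], d:[1]  free=[FF.........]
after create(c) → b:[0], c:[2], d:[1]  free=[FFF........]
after append(b, 1) → b:[0, 3], c:[2], d:[1]  free=[FFFF.......]
after unlink(c) → b:[0, 3], d:[1]  free=[FF.F.......]
after truncate(b, 1) → b:[0], d:[1]  free=[FF.........]
after create(c) → b:[0], c:[2], d:[1]  free=[FFF........]
after unlink(b) → c:[2], d:[1]  free=[.FF........]
after unlink(d) → c:[2]  free=[..F........]
after append(c, 1) → c:[2, 0]  free=[F.F........]
after create(a) → a:[1], c:[2, 0]  free=[FFF........]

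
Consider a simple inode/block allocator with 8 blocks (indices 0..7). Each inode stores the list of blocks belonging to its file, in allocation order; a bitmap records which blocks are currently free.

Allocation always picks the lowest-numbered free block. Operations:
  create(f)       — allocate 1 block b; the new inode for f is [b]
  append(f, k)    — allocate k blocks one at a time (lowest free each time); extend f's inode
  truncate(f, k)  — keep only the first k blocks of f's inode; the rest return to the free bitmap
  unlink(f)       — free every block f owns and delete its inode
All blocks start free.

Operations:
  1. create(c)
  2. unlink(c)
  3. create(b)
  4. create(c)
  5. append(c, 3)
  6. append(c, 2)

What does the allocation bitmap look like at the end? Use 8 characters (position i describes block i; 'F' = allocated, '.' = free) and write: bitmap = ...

create(c): bitmap=F....... | c=[0]
unlink(c): bitmap=........ | 
create(b): bitmap=F....... | b=[0]
create(c): bitmap=FF...... | b=[0] c=[1]
append(c, 3): bitmap=FFFFF... | b=[0] c=[1, 2, 3, 4]
append(c, 2): bitmap=FFFFFFF. | b=[0] c=[1, 2, 3, 4, 5, 6]

bitmap = FFFFFFF.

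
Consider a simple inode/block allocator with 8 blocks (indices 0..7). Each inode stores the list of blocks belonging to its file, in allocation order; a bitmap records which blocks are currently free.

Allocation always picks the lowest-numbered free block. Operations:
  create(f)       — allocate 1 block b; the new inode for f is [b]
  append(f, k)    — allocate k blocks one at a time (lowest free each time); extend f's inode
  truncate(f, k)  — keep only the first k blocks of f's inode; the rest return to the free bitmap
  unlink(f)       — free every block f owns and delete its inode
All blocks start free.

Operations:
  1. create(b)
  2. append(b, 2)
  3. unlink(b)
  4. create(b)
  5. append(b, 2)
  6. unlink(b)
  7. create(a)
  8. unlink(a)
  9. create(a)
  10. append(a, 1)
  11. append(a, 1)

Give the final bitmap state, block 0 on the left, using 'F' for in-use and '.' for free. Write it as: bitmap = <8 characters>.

[1] create(b) — b=0 (map F.......)
[2] append(b, 2) — b=0,1,2 (map FFF.....)
[3] unlink(b) —  (map ........)
[4] create(b) — b=0 (map F.......)
[5] append(b, 2) — b=0,1,2 (map FFF.....)
[6] unlink(b) —  (map ........)
[7] create(a) — a=0 (map F.......)
[8] unlink(a) —  (map ........)
[9] create(a) — a=0 (map F.......)
[10] append(a, 1) — a=0,1 (map FF......)
[11] append(a, 1) — a=0,1,2 (map FFF.....)

bitmap = FFF.....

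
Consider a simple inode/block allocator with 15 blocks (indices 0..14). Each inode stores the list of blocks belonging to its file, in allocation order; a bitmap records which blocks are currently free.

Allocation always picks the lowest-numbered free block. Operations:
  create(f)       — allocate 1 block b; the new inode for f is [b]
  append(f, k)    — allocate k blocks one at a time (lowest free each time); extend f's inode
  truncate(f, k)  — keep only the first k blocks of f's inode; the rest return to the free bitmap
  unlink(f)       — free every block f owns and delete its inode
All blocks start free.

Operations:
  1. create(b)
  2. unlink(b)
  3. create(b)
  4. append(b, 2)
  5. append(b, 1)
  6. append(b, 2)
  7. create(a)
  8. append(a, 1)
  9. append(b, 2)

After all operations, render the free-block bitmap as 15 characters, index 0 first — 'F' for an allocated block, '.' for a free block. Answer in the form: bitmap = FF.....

bitmap = FFFFFFFFFF.....

after create(b) → b:[0]  free=[F..............]
after unlink(b) →   free=[...............]
after create(b) → b:[0]  free=[F..............]
after append(b, 2) → b:[0, 1, 2]  free=[FFF............]
after append(b, 1) → b:[0, 1, 2, 3]  free=[FFFF...........]
after append(b, 2) → b:[0, 1, 2, 3, 4, 5]  free=[FFFFFF.........]
after create(a) → a:[6], b:[0, 1, 2, 3, 4, 5]  free=[FFFFFFF........]
after append(a, 1) → a:[6, 7], b:[0, 1, 2, 3, 4, 5]  free=[FFFFFFFF.......]
after append(b, 2) → a:[6, 7], b:[0, 1, 2, 3, 4, 5, 8, 9]  free=[FFFFFFFFFF.....]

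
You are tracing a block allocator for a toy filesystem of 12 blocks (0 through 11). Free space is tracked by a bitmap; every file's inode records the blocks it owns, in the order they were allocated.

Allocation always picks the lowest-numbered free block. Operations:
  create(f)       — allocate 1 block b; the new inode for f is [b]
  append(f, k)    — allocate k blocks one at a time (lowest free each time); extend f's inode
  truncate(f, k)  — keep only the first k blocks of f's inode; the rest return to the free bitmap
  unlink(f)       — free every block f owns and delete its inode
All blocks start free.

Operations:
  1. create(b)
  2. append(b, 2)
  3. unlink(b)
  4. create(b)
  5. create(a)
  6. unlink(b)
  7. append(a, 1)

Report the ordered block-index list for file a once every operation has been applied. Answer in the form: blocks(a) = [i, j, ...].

blocks(a) = [1, 0]

  1. create(b)  ⇒  F...........  {b→[0]}
  2. append(b, 2)  ⇒  FFF.........  {b→[0, 1, 2]}
  3. unlink(b)  ⇒  ............  {}
  4. create(b)  ⇒  F...........  {b→[0]}
  5. create(a)  ⇒  FF..........  {a→[1]; b→[0]}
  6. unlink(b)  ⇒  .F..........  {a→[1]}
  7. append(a, 1)  ⇒  FF..........  {a→[1, 0]}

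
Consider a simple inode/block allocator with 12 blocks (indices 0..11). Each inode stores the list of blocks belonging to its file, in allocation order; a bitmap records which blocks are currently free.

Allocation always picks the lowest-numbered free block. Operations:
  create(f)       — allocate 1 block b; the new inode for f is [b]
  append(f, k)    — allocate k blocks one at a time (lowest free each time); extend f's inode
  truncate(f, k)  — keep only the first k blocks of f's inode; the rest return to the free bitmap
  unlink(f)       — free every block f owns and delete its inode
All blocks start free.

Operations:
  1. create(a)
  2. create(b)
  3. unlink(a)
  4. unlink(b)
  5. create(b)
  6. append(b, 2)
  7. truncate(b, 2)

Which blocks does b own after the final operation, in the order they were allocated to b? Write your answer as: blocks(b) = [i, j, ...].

blocks(b) = [0, 1]

create(a): bitmap=F........... | a=[0]
create(b): bitmap=FF.......... | a=[0] b=[1]
unlink(a): bitmap=.F.......... | b=[1]
unlink(b): bitmap=............ | 
create(b): bitmap=F........... | b=[0]
append(b, 2): bitmap=FFF......... | b=[0, 1, 2]
truncate(b, 2): bitmap=FF.......... | b=[0, 1]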